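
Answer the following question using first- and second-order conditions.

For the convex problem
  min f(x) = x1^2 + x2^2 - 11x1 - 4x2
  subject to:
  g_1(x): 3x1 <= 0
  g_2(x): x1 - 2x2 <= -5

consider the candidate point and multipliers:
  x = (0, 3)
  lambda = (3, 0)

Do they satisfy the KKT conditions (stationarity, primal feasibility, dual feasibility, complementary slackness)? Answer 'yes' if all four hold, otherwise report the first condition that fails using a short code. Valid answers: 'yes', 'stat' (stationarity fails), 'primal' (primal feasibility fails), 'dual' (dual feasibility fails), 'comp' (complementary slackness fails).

Gradient of f: grad f(x) = Q x + c = (-11, 2)
Constraint values g_i(x) = a_i^T x - b_i:
  g_1((0, 3)) = 0
  g_2((0, 3)) = -1
Stationarity residual: grad f(x) + sum_i lambda_i a_i = (-2, 2)
  -> stationarity FAILS
Primal feasibility (all g_i <= 0): OK
Dual feasibility (all lambda_i >= 0): OK
Complementary slackness (lambda_i * g_i(x) = 0 for all i): OK

Verdict: the first failing condition is stationarity -> stat.

stat


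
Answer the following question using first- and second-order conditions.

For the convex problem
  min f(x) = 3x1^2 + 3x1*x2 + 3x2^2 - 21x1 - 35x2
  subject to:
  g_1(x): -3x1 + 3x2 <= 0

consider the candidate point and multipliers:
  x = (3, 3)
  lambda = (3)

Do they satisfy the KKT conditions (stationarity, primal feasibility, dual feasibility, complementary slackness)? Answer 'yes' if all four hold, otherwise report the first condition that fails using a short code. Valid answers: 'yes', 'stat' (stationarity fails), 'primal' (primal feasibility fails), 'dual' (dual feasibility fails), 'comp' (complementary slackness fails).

Gradient of f: grad f(x) = Q x + c = (6, -8)
Constraint values g_i(x) = a_i^T x - b_i:
  g_1((3, 3)) = 0
Stationarity residual: grad f(x) + sum_i lambda_i a_i = (-3, 1)
  -> stationarity FAILS
Primal feasibility (all g_i <= 0): OK
Dual feasibility (all lambda_i >= 0): OK
Complementary slackness (lambda_i * g_i(x) = 0 for all i): OK

Verdict: the first failing condition is stationarity -> stat.

stat


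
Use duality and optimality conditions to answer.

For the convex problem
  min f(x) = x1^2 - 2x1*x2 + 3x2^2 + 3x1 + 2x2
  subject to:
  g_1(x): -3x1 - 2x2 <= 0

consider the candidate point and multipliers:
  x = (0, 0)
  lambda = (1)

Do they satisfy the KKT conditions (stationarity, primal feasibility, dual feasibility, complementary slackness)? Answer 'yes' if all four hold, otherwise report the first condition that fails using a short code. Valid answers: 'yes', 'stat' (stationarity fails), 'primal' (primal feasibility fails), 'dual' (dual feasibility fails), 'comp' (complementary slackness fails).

Gradient of f: grad f(x) = Q x + c = (3, 2)
Constraint values g_i(x) = a_i^T x - b_i:
  g_1((0, 0)) = 0
Stationarity residual: grad f(x) + sum_i lambda_i a_i = (0, 0)
  -> stationarity OK
Primal feasibility (all g_i <= 0): OK
Dual feasibility (all lambda_i >= 0): OK
Complementary slackness (lambda_i * g_i(x) = 0 for all i): OK

Verdict: yes, KKT holds.

yes


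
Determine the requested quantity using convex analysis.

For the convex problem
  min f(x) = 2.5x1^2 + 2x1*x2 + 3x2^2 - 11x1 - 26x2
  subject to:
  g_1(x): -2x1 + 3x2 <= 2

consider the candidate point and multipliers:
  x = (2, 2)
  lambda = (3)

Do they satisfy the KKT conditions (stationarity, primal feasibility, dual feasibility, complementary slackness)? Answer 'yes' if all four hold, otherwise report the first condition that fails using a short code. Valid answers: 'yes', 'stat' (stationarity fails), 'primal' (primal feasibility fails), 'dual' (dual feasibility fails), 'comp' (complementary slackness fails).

Gradient of f: grad f(x) = Q x + c = (3, -10)
Constraint values g_i(x) = a_i^T x - b_i:
  g_1((2, 2)) = 0
Stationarity residual: grad f(x) + sum_i lambda_i a_i = (-3, -1)
  -> stationarity FAILS
Primal feasibility (all g_i <= 0): OK
Dual feasibility (all lambda_i >= 0): OK
Complementary slackness (lambda_i * g_i(x) = 0 for all i): OK

Verdict: the first failing condition is stationarity -> stat.

stat


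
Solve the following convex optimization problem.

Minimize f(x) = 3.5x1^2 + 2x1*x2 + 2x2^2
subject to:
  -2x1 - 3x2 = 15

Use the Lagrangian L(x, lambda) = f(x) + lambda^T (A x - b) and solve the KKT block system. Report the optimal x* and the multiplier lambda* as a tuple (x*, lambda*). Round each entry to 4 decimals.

Form the Lagrangian:
  L(x, lambda) = (1/2) x^T Q x + c^T x + lambda^T (A x - b)
Stationarity (grad_x L = 0): Q x + c + A^T lambda = 0.
Primal feasibility: A x = b.

This gives the KKT block system:
  [ Q   A^T ] [ x     ]   [-c ]
  [ A    0  ] [ lambda ] = [ b ]

Solving the linear system:
  x*      = (-0.5455, -4.6364)
  lambda* = (-6.5455)
  f(x*)   = 49.0909

x* = (-0.5455, -4.6364), lambda* = (-6.5455)


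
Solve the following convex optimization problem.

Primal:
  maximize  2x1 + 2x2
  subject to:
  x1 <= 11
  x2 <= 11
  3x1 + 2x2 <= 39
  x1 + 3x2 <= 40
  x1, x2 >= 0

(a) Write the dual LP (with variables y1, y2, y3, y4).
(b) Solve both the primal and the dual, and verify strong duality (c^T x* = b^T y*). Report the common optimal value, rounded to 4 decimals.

The standard primal-dual pair for 'max c^T x s.t. A x <= b, x >= 0' is:
  Dual:  min b^T y  s.t.  A^T y >= c,  y >= 0.

So the dual LP is:
  minimize  11y1 + 11y2 + 39y3 + 40y4
  subject to:
    y1 + 3y3 + y4 >= 2
    y2 + 2y3 + 3y4 >= 2
    y1, y2, y3, y4 >= 0

Solving the primal: x* = (5.6667, 11).
  primal value c^T x* = 33.3333.
Solving the dual: y* = (0, 0.6667, 0.6667, 0).
  dual value b^T y* = 33.3333.
Strong duality: c^T x* = b^T y*. Confirmed.

33.3333


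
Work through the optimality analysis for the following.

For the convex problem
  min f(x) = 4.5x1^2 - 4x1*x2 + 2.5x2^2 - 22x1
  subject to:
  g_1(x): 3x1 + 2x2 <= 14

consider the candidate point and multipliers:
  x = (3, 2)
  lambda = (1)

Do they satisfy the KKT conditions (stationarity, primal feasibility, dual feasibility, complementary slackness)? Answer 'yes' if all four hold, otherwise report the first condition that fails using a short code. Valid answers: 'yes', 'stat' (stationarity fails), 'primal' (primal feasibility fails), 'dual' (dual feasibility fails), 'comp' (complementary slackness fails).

Gradient of f: grad f(x) = Q x + c = (-3, -2)
Constraint values g_i(x) = a_i^T x - b_i:
  g_1((3, 2)) = -1
Stationarity residual: grad f(x) + sum_i lambda_i a_i = (0, 0)
  -> stationarity OK
Primal feasibility (all g_i <= 0): OK
Dual feasibility (all lambda_i >= 0): OK
Complementary slackness (lambda_i * g_i(x) = 0 for all i): FAILS

Verdict: the first failing condition is complementary_slackness -> comp.

comp


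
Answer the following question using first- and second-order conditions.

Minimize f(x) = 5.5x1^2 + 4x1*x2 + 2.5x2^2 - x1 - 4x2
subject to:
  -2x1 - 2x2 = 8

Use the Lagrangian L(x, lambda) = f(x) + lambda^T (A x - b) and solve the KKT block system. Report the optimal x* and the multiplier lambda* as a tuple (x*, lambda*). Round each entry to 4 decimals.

Form the Lagrangian:
  L(x, lambda) = (1/2) x^T Q x + c^T x + lambda^T (A x - b)
Stationarity (grad_x L = 0): Q x + c + A^T lambda = 0.
Primal feasibility: A x = b.

This gives the KKT block system:
  [ Q   A^T ] [ x     ]   [-c ]
  [ A    0  ] [ lambda ] = [ b ]

Solving the linear system:
  x*      = (-0.875, -3.125)
  lambda* = (-11.5625)
  f(x*)   = 52.9375

x* = (-0.875, -3.125), lambda* = (-11.5625)


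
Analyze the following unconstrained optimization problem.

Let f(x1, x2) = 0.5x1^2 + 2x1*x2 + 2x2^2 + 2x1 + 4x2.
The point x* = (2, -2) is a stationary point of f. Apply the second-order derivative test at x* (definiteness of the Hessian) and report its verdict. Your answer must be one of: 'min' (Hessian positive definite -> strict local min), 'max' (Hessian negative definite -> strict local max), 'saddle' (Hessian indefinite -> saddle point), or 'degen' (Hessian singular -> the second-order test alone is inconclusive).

Compute the Hessian H = grad^2 f:
  H = [[1, 2], [2, 4]]
Verify stationarity: grad f(x*) = H x* + g = (0, 0).
Eigenvalues of H: 0, 5.
H has a zero eigenvalue (singular; positive semidefinite but not definite), so H is neither positive definite, negative definite, nor indefinite. The second-order test alone is inconclusive -> degen.
(Indeed, f is constant along the null direction of H through x*, so x* is not a strict local extremum.)

degen


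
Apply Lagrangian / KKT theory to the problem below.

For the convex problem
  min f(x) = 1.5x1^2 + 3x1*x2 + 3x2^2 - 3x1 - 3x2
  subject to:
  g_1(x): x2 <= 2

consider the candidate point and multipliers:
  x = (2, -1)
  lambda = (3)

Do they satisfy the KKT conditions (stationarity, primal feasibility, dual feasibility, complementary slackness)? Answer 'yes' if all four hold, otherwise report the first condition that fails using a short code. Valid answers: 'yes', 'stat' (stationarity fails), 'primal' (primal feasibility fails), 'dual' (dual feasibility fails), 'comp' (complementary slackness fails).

Gradient of f: grad f(x) = Q x + c = (0, -3)
Constraint values g_i(x) = a_i^T x - b_i:
  g_1((2, -1)) = -3
Stationarity residual: grad f(x) + sum_i lambda_i a_i = (0, 0)
  -> stationarity OK
Primal feasibility (all g_i <= 0): OK
Dual feasibility (all lambda_i >= 0): OK
Complementary slackness (lambda_i * g_i(x) = 0 for all i): FAILS

Verdict: the first failing condition is complementary_slackness -> comp.

comp


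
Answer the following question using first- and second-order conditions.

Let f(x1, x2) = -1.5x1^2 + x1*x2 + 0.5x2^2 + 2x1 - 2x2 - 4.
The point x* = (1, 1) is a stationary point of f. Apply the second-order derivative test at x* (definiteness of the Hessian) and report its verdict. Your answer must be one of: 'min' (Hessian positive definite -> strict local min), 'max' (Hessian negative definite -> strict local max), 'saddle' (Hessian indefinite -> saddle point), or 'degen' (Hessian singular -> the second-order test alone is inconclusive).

Compute the Hessian H = grad^2 f:
  H = [[-3, 1], [1, 1]]
Verify stationarity: grad f(x*) = H x* + g = (0, 0).
Eigenvalues of H: -3.2361, 1.2361.
Eigenvalues have mixed signs, so H is indefinite -> x* is a saddle point.

saddle


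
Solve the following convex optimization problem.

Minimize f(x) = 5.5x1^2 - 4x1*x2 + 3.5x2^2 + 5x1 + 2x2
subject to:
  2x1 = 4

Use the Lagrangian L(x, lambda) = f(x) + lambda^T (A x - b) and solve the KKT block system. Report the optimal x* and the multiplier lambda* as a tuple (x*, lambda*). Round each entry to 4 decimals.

Form the Lagrangian:
  L(x, lambda) = (1/2) x^T Q x + c^T x + lambda^T (A x - b)
Stationarity (grad_x L = 0): Q x + c + A^T lambda = 0.
Primal feasibility: A x = b.

This gives the KKT block system:
  [ Q   A^T ] [ x     ]   [-c ]
  [ A    0  ] [ lambda ] = [ b ]

Solving the linear system:
  x*      = (2, 0.8571)
  lambda* = (-11.7857)
  f(x*)   = 29.4286

x* = (2, 0.8571), lambda* = (-11.7857)


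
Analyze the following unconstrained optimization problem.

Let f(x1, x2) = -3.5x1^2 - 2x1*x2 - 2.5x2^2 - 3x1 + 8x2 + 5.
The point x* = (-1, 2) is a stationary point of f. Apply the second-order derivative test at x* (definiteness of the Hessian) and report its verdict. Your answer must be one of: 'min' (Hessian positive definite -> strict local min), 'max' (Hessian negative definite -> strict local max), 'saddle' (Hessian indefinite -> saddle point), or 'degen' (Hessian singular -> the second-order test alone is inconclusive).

Compute the Hessian H = grad^2 f:
  H = [[-7, -2], [-2, -5]]
Verify stationarity: grad f(x*) = H x* + g = (0, 0).
Eigenvalues of H: -8.2361, -3.7639.
Both eigenvalues < 0, so H is negative definite -> x* is a strict local max.

max


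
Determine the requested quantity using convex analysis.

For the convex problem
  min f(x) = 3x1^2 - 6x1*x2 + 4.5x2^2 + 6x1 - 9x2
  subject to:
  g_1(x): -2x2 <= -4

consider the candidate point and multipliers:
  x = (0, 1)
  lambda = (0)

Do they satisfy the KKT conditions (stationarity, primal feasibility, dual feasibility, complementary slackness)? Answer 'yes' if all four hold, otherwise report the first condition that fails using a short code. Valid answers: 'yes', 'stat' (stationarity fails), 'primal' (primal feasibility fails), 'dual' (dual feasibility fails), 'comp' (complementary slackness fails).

Gradient of f: grad f(x) = Q x + c = (0, 0)
Constraint values g_i(x) = a_i^T x - b_i:
  g_1((0, 1)) = 2
Stationarity residual: grad f(x) + sum_i lambda_i a_i = (0, 0)
  -> stationarity OK
Primal feasibility (all g_i <= 0): FAILS
Dual feasibility (all lambda_i >= 0): OK
Complementary slackness (lambda_i * g_i(x) = 0 for all i): OK

Verdict: the first failing condition is primal_feasibility -> primal.

primal


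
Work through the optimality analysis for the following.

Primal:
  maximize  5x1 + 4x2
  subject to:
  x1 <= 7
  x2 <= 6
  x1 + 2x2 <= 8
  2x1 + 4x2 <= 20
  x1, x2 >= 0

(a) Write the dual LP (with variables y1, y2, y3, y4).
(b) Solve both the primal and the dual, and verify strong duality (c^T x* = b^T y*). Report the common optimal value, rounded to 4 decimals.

The standard primal-dual pair for 'max c^T x s.t. A x <= b, x >= 0' is:
  Dual:  min b^T y  s.t.  A^T y >= c,  y >= 0.

So the dual LP is:
  minimize  7y1 + 6y2 + 8y3 + 20y4
  subject to:
    y1 + y3 + 2y4 >= 5
    y2 + 2y3 + 4y4 >= 4
    y1, y2, y3, y4 >= 0

Solving the primal: x* = (7, 0.5).
  primal value c^T x* = 37.
Solving the dual: y* = (3, 0, 2, 0).
  dual value b^T y* = 37.
Strong duality: c^T x* = b^T y*. Confirmed.

37


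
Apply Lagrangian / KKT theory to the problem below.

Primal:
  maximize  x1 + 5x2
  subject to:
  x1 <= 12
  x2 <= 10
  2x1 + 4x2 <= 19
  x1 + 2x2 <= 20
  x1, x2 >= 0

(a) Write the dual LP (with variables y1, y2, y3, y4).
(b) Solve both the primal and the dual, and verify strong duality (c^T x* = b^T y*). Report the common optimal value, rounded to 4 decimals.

The standard primal-dual pair for 'max c^T x s.t. A x <= b, x >= 0' is:
  Dual:  min b^T y  s.t.  A^T y >= c,  y >= 0.

So the dual LP is:
  minimize  12y1 + 10y2 + 19y3 + 20y4
  subject to:
    y1 + 2y3 + y4 >= 1
    y2 + 4y3 + 2y4 >= 5
    y1, y2, y3, y4 >= 0

Solving the primal: x* = (0, 4.75).
  primal value c^T x* = 23.75.
Solving the dual: y* = (0, 0, 1.25, 0).
  dual value b^T y* = 23.75.
Strong duality: c^T x* = b^T y*. Confirmed.

23.75


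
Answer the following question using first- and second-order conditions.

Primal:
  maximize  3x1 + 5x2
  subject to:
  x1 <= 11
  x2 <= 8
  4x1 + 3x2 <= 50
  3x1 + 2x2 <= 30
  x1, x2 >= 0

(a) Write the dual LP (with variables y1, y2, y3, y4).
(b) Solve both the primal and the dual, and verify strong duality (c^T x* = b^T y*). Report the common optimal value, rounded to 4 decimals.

The standard primal-dual pair for 'max c^T x s.t. A x <= b, x >= 0' is:
  Dual:  min b^T y  s.t.  A^T y >= c,  y >= 0.

So the dual LP is:
  minimize  11y1 + 8y2 + 50y3 + 30y4
  subject to:
    y1 + 4y3 + 3y4 >= 3
    y2 + 3y3 + 2y4 >= 5
    y1, y2, y3, y4 >= 0

Solving the primal: x* = (4.6667, 8).
  primal value c^T x* = 54.
Solving the dual: y* = (0, 3, 0, 1).
  dual value b^T y* = 54.
Strong duality: c^T x* = b^T y*. Confirmed.

54


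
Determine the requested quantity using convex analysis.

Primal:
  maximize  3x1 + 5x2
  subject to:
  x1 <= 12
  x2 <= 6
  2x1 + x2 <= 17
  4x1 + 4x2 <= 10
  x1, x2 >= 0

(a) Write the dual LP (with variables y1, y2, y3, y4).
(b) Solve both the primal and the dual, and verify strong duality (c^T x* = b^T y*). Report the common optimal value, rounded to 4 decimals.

The standard primal-dual pair for 'max c^T x s.t. A x <= b, x >= 0' is:
  Dual:  min b^T y  s.t.  A^T y >= c,  y >= 0.

So the dual LP is:
  minimize  12y1 + 6y2 + 17y3 + 10y4
  subject to:
    y1 + 2y3 + 4y4 >= 3
    y2 + y3 + 4y4 >= 5
    y1, y2, y3, y4 >= 0

Solving the primal: x* = (0, 2.5).
  primal value c^T x* = 12.5.
Solving the dual: y* = (0, 0, 0, 1.25).
  dual value b^T y* = 12.5.
Strong duality: c^T x* = b^T y*. Confirmed.

12.5


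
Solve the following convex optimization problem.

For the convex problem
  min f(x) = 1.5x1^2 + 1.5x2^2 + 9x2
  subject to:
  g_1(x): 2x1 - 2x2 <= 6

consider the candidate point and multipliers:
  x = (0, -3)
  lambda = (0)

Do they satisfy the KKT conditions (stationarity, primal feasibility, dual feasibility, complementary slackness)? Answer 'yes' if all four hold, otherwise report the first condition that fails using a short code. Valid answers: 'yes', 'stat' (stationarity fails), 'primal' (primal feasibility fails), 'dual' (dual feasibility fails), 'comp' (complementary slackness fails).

Gradient of f: grad f(x) = Q x + c = (0, 0)
Constraint values g_i(x) = a_i^T x - b_i:
  g_1((0, -3)) = 0
Stationarity residual: grad f(x) + sum_i lambda_i a_i = (0, 0)
  -> stationarity OK
Primal feasibility (all g_i <= 0): OK
Dual feasibility (all lambda_i >= 0): OK
Complementary slackness (lambda_i * g_i(x) = 0 for all i): OK

Verdict: yes, KKT holds.

yes


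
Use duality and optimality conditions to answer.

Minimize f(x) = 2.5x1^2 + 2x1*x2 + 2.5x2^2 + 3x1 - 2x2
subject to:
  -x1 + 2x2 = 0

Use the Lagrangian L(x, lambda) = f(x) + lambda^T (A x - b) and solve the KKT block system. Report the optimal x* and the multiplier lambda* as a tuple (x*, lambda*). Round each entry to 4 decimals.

Form the Lagrangian:
  L(x, lambda) = (1/2) x^T Q x + c^T x + lambda^T (A x - b)
Stationarity (grad_x L = 0): Q x + c + A^T lambda = 0.
Primal feasibility: A x = b.

This gives the KKT block system:
  [ Q   A^T ] [ x     ]   [-c ]
  [ A    0  ] [ lambda ] = [ b ]

Solving the linear system:
  x*      = (-0.2424, -0.1212)
  lambda* = (1.5455)
  f(x*)   = -0.2424

x* = (-0.2424, -0.1212), lambda* = (1.5455)


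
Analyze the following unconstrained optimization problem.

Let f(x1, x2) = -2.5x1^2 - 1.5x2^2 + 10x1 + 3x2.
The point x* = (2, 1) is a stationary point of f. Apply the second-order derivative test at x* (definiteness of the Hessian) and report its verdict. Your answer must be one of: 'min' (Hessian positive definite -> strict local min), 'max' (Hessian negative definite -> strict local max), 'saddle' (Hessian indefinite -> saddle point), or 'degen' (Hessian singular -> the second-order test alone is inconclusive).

Compute the Hessian H = grad^2 f:
  H = [[-5, 0], [0, -3]]
Verify stationarity: grad f(x*) = H x* + g = (0, 0).
Eigenvalues of H: -5, -3.
Both eigenvalues < 0, so H is negative definite -> x* is a strict local max.

max


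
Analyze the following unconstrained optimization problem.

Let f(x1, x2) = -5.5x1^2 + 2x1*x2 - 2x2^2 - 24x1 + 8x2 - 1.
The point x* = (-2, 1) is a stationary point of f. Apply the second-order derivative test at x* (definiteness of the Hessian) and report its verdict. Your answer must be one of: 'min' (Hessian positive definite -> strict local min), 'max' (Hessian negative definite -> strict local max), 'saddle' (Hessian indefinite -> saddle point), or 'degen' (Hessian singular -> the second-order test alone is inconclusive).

Compute the Hessian H = grad^2 f:
  H = [[-11, 2], [2, -4]]
Verify stationarity: grad f(x*) = H x* + g = (0, 0).
Eigenvalues of H: -11.5311, -3.4689.
Both eigenvalues < 0, so H is negative definite -> x* is a strict local max.

max


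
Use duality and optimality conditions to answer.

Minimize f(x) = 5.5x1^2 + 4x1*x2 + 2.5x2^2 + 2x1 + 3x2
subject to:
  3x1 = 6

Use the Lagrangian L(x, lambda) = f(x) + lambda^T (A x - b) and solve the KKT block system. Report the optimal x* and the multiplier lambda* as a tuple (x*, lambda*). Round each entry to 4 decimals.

Form the Lagrangian:
  L(x, lambda) = (1/2) x^T Q x + c^T x + lambda^T (A x - b)
Stationarity (grad_x L = 0): Q x + c + A^T lambda = 0.
Primal feasibility: A x = b.

This gives the KKT block system:
  [ Q   A^T ] [ x     ]   [-c ]
  [ A    0  ] [ lambda ] = [ b ]

Solving the linear system:
  x*      = (2, -2.2)
  lambda* = (-5.0667)
  f(x*)   = 13.9

x* = (2, -2.2), lambda* = (-5.0667)


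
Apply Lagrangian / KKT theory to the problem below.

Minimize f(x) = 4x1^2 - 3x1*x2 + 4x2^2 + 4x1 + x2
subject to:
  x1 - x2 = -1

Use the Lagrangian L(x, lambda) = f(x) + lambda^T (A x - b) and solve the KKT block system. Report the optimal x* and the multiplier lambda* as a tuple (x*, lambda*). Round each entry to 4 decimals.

Form the Lagrangian:
  L(x, lambda) = (1/2) x^T Q x + c^T x + lambda^T (A x - b)
Stationarity (grad_x L = 0): Q x + c + A^T lambda = 0.
Primal feasibility: A x = b.

This gives the KKT block system:
  [ Q   A^T ] [ x     ]   [-c ]
  [ A    0  ] [ lambda ] = [ b ]

Solving the linear system:
  x*      = (-1, 0)
  lambda* = (4)
  f(x*)   = 0

x* = (-1, 0), lambda* = (4)


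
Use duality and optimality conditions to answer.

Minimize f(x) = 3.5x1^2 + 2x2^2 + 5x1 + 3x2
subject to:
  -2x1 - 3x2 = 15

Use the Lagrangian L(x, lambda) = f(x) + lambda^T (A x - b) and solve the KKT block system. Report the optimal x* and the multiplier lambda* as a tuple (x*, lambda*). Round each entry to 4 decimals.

Form the Lagrangian:
  L(x, lambda) = (1/2) x^T Q x + c^T x + lambda^T (A x - b)
Stationarity (grad_x L = 0): Q x + c + A^T lambda = 0.
Primal feasibility: A x = b.

This gives the KKT block system:
  [ Q   A^T ] [ x     ]   [-c ]
  [ A    0  ] [ lambda ] = [ b ]

Solving the linear system:
  x*      = (-1.8608, -3.7595)
  lambda* = (-4.0127)
  f(x*)   = 19.8038

x* = (-1.8608, -3.7595), lambda* = (-4.0127)


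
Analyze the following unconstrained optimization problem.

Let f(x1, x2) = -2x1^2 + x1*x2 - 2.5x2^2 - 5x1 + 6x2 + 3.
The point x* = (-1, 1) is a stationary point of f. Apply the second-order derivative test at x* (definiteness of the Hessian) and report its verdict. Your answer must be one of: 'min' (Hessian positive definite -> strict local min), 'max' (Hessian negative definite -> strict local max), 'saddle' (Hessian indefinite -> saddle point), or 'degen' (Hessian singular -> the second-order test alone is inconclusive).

Compute the Hessian H = grad^2 f:
  H = [[-4, 1], [1, -5]]
Verify stationarity: grad f(x*) = H x* + g = (0, 0).
Eigenvalues of H: -5.618, -3.382.
Both eigenvalues < 0, so H is negative definite -> x* is a strict local max.

max


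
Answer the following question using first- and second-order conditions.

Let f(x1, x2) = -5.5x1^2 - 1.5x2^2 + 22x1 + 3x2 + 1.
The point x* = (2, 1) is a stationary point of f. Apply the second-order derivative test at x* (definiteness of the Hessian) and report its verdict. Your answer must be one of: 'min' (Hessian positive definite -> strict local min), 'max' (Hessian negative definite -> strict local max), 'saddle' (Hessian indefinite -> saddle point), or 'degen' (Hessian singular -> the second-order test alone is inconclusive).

Compute the Hessian H = grad^2 f:
  H = [[-11, 0], [0, -3]]
Verify stationarity: grad f(x*) = H x* + g = (0, 0).
Eigenvalues of H: -11, -3.
Both eigenvalues < 0, so H is negative definite -> x* is a strict local max.

max


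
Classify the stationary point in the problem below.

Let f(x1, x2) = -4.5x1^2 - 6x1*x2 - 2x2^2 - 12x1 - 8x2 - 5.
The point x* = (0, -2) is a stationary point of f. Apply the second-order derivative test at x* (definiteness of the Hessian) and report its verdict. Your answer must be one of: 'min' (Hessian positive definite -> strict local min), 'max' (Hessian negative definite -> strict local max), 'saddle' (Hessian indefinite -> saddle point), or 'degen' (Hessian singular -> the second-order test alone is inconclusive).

Compute the Hessian H = grad^2 f:
  H = [[-9, -6], [-6, -4]]
Verify stationarity: grad f(x*) = H x* + g = (0, 0).
Eigenvalues of H: -13, 0.
H has a zero eigenvalue (singular; negative semidefinite but not definite), so H is neither positive definite, negative definite, nor indefinite. The second-order test alone is inconclusive -> degen.
(Indeed, f is constant along the null direction of H through x*, so x* is not a strict local extremum.)

degen


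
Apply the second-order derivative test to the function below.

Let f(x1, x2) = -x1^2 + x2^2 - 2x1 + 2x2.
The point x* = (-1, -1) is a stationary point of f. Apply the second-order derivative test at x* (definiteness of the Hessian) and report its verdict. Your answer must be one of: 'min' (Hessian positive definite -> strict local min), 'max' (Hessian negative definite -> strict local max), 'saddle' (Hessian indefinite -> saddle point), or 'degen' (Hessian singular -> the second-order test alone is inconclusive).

Compute the Hessian H = grad^2 f:
  H = [[-2, 0], [0, 2]]
Verify stationarity: grad f(x*) = H x* + g = (0, 0).
Eigenvalues of H: -2, 2.
Eigenvalues have mixed signs, so H is indefinite -> x* is a saddle point.

saddle


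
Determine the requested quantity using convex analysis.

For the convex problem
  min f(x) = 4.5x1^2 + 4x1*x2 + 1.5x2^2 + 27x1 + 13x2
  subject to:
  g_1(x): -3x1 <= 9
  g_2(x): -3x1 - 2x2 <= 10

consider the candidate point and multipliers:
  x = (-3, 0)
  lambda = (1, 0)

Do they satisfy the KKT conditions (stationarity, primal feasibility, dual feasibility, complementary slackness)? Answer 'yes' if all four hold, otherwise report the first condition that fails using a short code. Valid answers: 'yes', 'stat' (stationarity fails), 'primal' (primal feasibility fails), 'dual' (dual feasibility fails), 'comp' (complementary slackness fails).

Gradient of f: grad f(x) = Q x + c = (0, 1)
Constraint values g_i(x) = a_i^T x - b_i:
  g_1((-3, 0)) = 0
  g_2((-3, 0)) = -1
Stationarity residual: grad f(x) + sum_i lambda_i a_i = (-3, 1)
  -> stationarity FAILS
Primal feasibility (all g_i <= 0): OK
Dual feasibility (all lambda_i >= 0): OK
Complementary slackness (lambda_i * g_i(x) = 0 for all i): OK

Verdict: the first failing condition is stationarity -> stat.

stat


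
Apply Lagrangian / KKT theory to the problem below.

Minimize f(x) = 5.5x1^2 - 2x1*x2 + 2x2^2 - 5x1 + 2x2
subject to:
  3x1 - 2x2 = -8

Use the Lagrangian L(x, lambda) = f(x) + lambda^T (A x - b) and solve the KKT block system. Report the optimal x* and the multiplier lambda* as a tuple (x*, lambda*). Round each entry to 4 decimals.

Form the Lagrangian:
  L(x, lambda) = (1/2) x^T Q x + c^T x + lambda^T (A x - b)
Stationarity (grad_x L = 0): Q x + c + A^T lambda = 0.
Primal feasibility: A x = b.

This gives the KKT block system:
  [ Q   A^T ] [ x     ]   [-c ]
  [ A    0  ] [ lambda ] = [ b ]

Solving the linear system:
  x*      = (-1, 2.5)
  lambda* = (7)
  f(x*)   = 33

x* = (-1, 2.5), lambda* = (7)


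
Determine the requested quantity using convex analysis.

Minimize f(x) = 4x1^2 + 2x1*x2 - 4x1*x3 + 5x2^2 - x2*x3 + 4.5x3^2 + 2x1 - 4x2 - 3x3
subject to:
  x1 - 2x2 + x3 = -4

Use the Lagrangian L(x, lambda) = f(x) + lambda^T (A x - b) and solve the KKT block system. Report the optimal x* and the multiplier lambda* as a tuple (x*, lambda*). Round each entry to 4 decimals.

Form the Lagrangian:
  L(x, lambda) = (1/2) x^T Q x + c^T x + lambda^T (A x - b)
Stationarity (grad_x L = 0): Q x + c + A^T lambda = 0.
Primal feasibility: A x = b.

This gives the KKT block system:
  [ Q   A^T ] [ x     ]   [-c ]
  [ A    0  ] [ lambda ] = [ b ]

Solving the linear system:
  x*      = (-1.1516, 1.2265, -0.3954)
  lambda* = (3.1785)
  f(x*)   = 3.3455

x* = (-1.1516, 1.2265, -0.3954), lambda* = (3.1785)


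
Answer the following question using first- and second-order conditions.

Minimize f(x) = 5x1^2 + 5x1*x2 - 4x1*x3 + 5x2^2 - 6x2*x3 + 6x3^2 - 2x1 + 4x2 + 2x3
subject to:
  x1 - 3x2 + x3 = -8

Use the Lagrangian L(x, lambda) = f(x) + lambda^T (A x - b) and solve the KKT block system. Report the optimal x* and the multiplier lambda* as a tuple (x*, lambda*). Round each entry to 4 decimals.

Form the Lagrangian:
  L(x, lambda) = (1/2) x^T Q x + c^T x + lambda^T (A x - b)
Stationarity (grad_x L = 0): Q x + c + A^T lambda = 0.
Primal feasibility: A x = b.

This gives the KKT block system:
  [ Q   A^T ] [ x     ]   [-c ]
  [ A    0  ] [ lambda ] = [ b ]

Solving the linear system:
  x*      = (-1.5197, 2.1192, -0.1228)
  lambda* = (6.11)
  f(x*)   = 30.0752

x* = (-1.5197, 2.1192, -0.1228), lambda* = (6.11)


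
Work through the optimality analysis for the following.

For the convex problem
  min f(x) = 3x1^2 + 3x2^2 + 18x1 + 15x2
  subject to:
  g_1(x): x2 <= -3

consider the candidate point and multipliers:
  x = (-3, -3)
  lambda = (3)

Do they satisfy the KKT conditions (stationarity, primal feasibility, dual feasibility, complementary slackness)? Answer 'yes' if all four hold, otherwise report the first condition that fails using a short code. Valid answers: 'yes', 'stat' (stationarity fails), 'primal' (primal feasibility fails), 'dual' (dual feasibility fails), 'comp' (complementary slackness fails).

Gradient of f: grad f(x) = Q x + c = (0, -3)
Constraint values g_i(x) = a_i^T x - b_i:
  g_1((-3, -3)) = 0
Stationarity residual: grad f(x) + sum_i lambda_i a_i = (0, 0)
  -> stationarity OK
Primal feasibility (all g_i <= 0): OK
Dual feasibility (all lambda_i >= 0): OK
Complementary slackness (lambda_i * g_i(x) = 0 for all i): OK

Verdict: yes, KKT holds.

yes


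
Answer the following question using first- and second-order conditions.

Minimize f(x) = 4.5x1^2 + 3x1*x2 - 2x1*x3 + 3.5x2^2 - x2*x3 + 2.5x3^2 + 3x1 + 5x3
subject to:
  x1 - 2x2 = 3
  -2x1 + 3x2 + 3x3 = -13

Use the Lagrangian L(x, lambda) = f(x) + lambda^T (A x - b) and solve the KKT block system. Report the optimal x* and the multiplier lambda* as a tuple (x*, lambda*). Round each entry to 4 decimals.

Form the Lagrangian:
  L(x, lambda) = (1/2) x^T Q x + c^T x + lambda^T (A x - b)
Stationarity (grad_x L = 0): Q x + c + A^T lambda = 0.
Primal feasibility: A x = b.

This gives the KKT block system:
  [ Q   A^T ] [ x     ]   [-c ]
  [ A    0  ] [ lambda ] = [ b ]

Solving the linear system:
  x*      = (0.0723, -1.4638, -2.8213)
  lambda* = (0.2894, 2.5957)
  f(x*)   = 9.4936

x* = (0.0723, -1.4638, -2.8213), lambda* = (0.2894, 2.5957)


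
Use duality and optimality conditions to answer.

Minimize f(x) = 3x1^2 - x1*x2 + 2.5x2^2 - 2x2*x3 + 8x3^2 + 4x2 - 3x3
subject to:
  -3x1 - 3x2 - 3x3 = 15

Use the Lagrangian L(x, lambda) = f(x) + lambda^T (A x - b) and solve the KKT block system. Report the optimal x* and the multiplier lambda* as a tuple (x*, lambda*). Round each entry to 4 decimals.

Form the Lagrangian:
  L(x, lambda) = (1/2) x^T Q x + c^T x + lambda^T (A x - b)
Stationarity (grad_x L = 0): Q x + c + A^T lambda = 0.
Primal feasibility: A x = b.

This gives the KKT block system:
  [ Q   A^T ] [ x     ]   [-c ]
  [ A    0  ] [ lambda ] = [ b ]

Solving the linear system:
  x*      = (-1.6322, -2.7701, -0.5977)
  lambda* = (-2.341)
  f(x*)   = 12.9138

x* = (-1.6322, -2.7701, -0.5977), lambda* = (-2.341)


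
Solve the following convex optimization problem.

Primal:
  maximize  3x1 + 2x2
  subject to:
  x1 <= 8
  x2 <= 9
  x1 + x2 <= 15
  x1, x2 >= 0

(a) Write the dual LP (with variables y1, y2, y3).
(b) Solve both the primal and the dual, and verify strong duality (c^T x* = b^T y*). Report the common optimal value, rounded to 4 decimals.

The standard primal-dual pair for 'max c^T x s.t. A x <= b, x >= 0' is:
  Dual:  min b^T y  s.t.  A^T y >= c,  y >= 0.

So the dual LP is:
  minimize  8y1 + 9y2 + 15y3
  subject to:
    y1 + y3 >= 3
    y2 + y3 >= 2
    y1, y2, y3 >= 0

Solving the primal: x* = (8, 7).
  primal value c^T x* = 38.
Solving the dual: y* = (1, 0, 2).
  dual value b^T y* = 38.
Strong duality: c^T x* = b^T y*. Confirmed.

38


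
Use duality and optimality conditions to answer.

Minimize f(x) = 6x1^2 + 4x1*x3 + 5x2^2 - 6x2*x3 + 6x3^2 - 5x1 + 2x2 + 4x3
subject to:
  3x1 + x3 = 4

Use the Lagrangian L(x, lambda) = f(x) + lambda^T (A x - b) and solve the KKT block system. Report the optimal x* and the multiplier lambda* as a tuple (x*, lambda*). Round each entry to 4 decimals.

Form the Lagrangian:
  L(x, lambda) = (1/2) x^T Q x + c^T x + lambda^T (A x - b)
Stationarity (grad_x L = 0): Q x + c + A^T lambda = 0.
Primal feasibility: A x = b.

This gives the KKT block system:
  [ Q   A^T ] [ x     ]   [-c ]
  [ A    0  ] [ lambda ] = [ b ]

Solving the linear system:
  x*      = (1.6572, -0.783, -0.9717)
  lambda* = (-3.6667)
  f(x*)   = 0.4638

x* = (1.6572, -0.783, -0.9717), lambda* = (-3.6667)


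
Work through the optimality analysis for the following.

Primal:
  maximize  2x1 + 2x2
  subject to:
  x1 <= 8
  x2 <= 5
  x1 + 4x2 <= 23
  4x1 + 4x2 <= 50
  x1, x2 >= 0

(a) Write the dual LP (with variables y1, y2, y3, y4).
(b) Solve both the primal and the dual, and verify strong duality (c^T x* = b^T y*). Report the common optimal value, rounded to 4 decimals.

The standard primal-dual pair for 'max c^T x s.t. A x <= b, x >= 0' is:
  Dual:  min b^T y  s.t.  A^T y >= c,  y >= 0.

So the dual LP is:
  minimize  8y1 + 5y2 + 23y3 + 50y4
  subject to:
    y1 + y3 + 4y4 >= 2
    y2 + 4y3 + 4y4 >= 2
    y1, y2, y3, y4 >= 0

Solving the primal: x* = (8, 3.75).
  primal value c^T x* = 23.5.
Solving the dual: y* = (1.5, 0, 0.5, 0).
  dual value b^T y* = 23.5.
Strong duality: c^T x* = b^T y*. Confirmed.

23.5


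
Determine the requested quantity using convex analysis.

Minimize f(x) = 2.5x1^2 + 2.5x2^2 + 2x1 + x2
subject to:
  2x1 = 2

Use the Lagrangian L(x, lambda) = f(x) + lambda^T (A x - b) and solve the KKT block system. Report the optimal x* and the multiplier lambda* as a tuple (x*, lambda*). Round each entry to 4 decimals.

Form the Lagrangian:
  L(x, lambda) = (1/2) x^T Q x + c^T x + lambda^T (A x - b)
Stationarity (grad_x L = 0): Q x + c + A^T lambda = 0.
Primal feasibility: A x = b.

This gives the KKT block system:
  [ Q   A^T ] [ x     ]   [-c ]
  [ A    0  ] [ lambda ] = [ b ]

Solving the linear system:
  x*      = (1, -0.2)
  lambda* = (-3.5)
  f(x*)   = 4.4

x* = (1, -0.2), lambda* = (-3.5)


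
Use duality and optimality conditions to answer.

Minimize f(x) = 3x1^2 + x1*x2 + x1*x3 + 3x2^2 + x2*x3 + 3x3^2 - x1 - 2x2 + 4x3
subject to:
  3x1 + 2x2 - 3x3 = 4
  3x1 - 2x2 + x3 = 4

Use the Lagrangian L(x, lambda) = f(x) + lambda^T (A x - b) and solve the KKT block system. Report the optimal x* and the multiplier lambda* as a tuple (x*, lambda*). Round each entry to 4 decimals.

Form the Lagrangian:
  L(x, lambda) = (1/2) x^T Q x + c^T x + lambda^T (A x - b)
Stationarity (grad_x L = 0): Q x + c + A^T lambda = 0.
Primal feasibility: A x = b.

This gives the KKT block system:
  [ Q   A^T ] [ x     ]   [-c ]
  [ A    0  ] [ lambda ] = [ b ]

Solving the linear system:
  x*      = (1.1875, -0.4375, -0.4375)
  lambda* = (0.0938, -1.8437)
  f(x*)   = 2.4687

x* = (1.1875, -0.4375, -0.4375), lambda* = (0.0938, -1.8437)


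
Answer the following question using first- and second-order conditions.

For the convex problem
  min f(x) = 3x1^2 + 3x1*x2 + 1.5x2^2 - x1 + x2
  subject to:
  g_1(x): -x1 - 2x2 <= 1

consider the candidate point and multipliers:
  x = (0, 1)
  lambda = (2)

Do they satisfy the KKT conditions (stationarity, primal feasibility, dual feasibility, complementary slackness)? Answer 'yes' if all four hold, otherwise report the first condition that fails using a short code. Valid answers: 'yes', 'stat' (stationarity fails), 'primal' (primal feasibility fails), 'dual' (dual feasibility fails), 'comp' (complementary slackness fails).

Gradient of f: grad f(x) = Q x + c = (2, 4)
Constraint values g_i(x) = a_i^T x - b_i:
  g_1((0, 1)) = -3
Stationarity residual: grad f(x) + sum_i lambda_i a_i = (0, 0)
  -> stationarity OK
Primal feasibility (all g_i <= 0): OK
Dual feasibility (all lambda_i >= 0): OK
Complementary slackness (lambda_i * g_i(x) = 0 for all i): FAILS

Verdict: the first failing condition is complementary_slackness -> comp.

comp


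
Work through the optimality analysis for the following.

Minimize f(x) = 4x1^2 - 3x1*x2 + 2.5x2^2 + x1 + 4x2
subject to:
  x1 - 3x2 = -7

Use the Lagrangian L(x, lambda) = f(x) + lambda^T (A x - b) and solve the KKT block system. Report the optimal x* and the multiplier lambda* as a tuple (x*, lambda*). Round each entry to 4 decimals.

Form the Lagrangian:
  L(x, lambda) = (1/2) x^T Q x + c^T x + lambda^T (A x - b)
Stationarity (grad_x L = 0): Q x + c + A^T lambda = 0.
Primal feasibility: A x = b.

This gives the KKT block system:
  [ Q   A^T ] [ x     ]   [-c ]
  [ A    0  ] [ lambda ] = [ b ]

Solving the linear system:
  x*      = (0.1186, 2.3729)
  lambda* = (5.1695)
  f(x*)   = 22.8983

x* = (0.1186, 2.3729), lambda* = (5.1695)


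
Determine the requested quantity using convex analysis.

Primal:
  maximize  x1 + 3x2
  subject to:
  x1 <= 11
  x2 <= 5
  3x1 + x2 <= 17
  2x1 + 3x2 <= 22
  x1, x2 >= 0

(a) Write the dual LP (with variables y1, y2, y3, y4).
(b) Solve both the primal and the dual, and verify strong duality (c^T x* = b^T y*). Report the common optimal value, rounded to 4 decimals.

The standard primal-dual pair for 'max c^T x s.t. A x <= b, x >= 0' is:
  Dual:  min b^T y  s.t.  A^T y >= c,  y >= 0.

So the dual LP is:
  minimize  11y1 + 5y2 + 17y3 + 22y4
  subject to:
    y1 + 3y3 + 2y4 >= 1
    y2 + y3 + 3y4 >= 3
    y1, y2, y3, y4 >= 0

Solving the primal: x* = (3.5, 5).
  primal value c^T x* = 18.5.
Solving the dual: y* = (0, 1.5, 0, 0.5).
  dual value b^T y* = 18.5.
Strong duality: c^T x* = b^T y*. Confirmed.

18.5


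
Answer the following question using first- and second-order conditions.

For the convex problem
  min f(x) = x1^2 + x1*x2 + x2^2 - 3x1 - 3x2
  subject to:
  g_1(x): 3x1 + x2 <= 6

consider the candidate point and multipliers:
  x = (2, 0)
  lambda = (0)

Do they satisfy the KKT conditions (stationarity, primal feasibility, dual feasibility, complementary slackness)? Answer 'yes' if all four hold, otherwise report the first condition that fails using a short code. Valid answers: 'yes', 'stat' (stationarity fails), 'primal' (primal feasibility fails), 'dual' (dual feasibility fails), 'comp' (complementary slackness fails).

Gradient of f: grad f(x) = Q x + c = (1, -1)
Constraint values g_i(x) = a_i^T x - b_i:
  g_1((2, 0)) = 0
Stationarity residual: grad f(x) + sum_i lambda_i a_i = (1, -1)
  -> stationarity FAILS
Primal feasibility (all g_i <= 0): OK
Dual feasibility (all lambda_i >= 0): OK
Complementary slackness (lambda_i * g_i(x) = 0 for all i): OK

Verdict: the first failing condition is stationarity -> stat.

stat


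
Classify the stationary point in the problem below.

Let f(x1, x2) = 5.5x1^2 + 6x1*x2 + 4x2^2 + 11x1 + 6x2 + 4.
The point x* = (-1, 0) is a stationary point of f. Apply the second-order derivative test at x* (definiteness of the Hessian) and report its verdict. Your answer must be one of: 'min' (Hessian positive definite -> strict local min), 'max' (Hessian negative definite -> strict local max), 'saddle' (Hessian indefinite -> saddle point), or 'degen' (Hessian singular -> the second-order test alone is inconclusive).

Compute the Hessian H = grad^2 f:
  H = [[11, 6], [6, 8]]
Verify stationarity: grad f(x*) = H x* + g = (0, 0).
Eigenvalues of H: 3.3153, 15.6847.
Both eigenvalues > 0, so H is positive definite -> x* is a strict local min.

min


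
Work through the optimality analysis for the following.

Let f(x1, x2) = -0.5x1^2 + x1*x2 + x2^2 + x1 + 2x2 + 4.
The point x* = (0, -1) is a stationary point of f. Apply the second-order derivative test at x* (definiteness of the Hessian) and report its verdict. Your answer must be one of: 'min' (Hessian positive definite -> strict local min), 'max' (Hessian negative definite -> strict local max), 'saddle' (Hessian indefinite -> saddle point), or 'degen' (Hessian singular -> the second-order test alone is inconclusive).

Compute the Hessian H = grad^2 f:
  H = [[-1, 1], [1, 2]]
Verify stationarity: grad f(x*) = H x* + g = (0, 0).
Eigenvalues of H: -1.3028, 2.3028.
Eigenvalues have mixed signs, so H is indefinite -> x* is a saddle point.

saddle


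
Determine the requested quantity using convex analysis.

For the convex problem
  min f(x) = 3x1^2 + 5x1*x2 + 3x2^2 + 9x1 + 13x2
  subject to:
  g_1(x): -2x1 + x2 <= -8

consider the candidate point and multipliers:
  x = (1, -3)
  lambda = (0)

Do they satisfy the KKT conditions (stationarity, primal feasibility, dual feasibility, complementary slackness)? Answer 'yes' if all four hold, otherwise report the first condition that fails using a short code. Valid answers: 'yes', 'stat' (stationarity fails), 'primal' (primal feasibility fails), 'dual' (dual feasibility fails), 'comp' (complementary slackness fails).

Gradient of f: grad f(x) = Q x + c = (0, 0)
Constraint values g_i(x) = a_i^T x - b_i:
  g_1((1, -3)) = 3
Stationarity residual: grad f(x) + sum_i lambda_i a_i = (0, 0)
  -> stationarity OK
Primal feasibility (all g_i <= 0): FAILS
Dual feasibility (all lambda_i >= 0): OK
Complementary slackness (lambda_i * g_i(x) = 0 for all i): OK

Verdict: the first failing condition is primal_feasibility -> primal.

primal
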